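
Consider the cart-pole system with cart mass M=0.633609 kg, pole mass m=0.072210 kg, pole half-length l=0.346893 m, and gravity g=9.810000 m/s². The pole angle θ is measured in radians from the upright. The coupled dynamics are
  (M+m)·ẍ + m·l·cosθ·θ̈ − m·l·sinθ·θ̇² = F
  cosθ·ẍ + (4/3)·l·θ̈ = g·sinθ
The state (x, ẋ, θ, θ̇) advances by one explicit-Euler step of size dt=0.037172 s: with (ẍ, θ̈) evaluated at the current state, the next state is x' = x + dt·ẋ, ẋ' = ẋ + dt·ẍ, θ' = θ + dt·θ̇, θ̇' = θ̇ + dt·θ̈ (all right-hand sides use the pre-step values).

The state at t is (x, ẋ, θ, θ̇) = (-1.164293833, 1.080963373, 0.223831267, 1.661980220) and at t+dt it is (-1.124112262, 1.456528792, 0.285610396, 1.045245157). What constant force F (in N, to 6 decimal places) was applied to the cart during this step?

F = 6.710616 N

ẍ = (ẋ'−ẋ)/dt = (1.456528792−1.080963373)/0.037172 = 10.103449
θ̈ = (θ̇'−θ̇)/dt = (1.045245157−1.661980220)/0.037172 = -16.591388
sinθ=0.221967, cosθ=0.975054
F = (M+m)·ẍ + m·l·cosθ·θ̈ − m·l·sinθ·θ̇² = 7.131207 + -0.405233 − 0.015358 = 6.710616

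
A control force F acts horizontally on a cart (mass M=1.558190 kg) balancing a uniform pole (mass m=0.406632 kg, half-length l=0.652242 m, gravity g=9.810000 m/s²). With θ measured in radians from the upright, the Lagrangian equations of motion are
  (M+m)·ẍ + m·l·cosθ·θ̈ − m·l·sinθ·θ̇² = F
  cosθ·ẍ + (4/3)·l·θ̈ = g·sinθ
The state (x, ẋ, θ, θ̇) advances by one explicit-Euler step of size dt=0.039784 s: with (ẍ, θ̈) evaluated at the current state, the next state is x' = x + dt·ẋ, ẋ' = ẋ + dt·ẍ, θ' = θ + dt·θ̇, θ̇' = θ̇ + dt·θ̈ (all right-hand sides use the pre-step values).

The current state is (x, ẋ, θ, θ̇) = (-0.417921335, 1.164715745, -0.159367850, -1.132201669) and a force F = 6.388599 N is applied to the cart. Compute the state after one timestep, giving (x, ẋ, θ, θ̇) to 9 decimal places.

sinθ=-0.158694099, cosθ=0.987327799
temp = (F + m·l·θ̇²·sinθ)/(M+m) = (6.388599 + -0.053953382)/1.964822 = 3.224030278
θ̈ = (g·sinθ − cosθ·temp)/(l·(4/3 − m·cos²θ/(M+m))) = -6.422106460
ẍ = temp − m·l·θ̈·cosθ/(M+m) = 4.079936073
Euler: x'=-0.417921335+0.039784·1.164715745=-0.371584284, ẋ'=1.164715745+0.039784·4.079936073=1.327031922
       θ'=-0.159367850+0.039784·-1.132201669=-0.204411361, θ̇'=-1.132201669+0.039784·-6.422106460=-1.387698752

(-0.371584284, 1.327031922, -0.204411361, -1.387698752)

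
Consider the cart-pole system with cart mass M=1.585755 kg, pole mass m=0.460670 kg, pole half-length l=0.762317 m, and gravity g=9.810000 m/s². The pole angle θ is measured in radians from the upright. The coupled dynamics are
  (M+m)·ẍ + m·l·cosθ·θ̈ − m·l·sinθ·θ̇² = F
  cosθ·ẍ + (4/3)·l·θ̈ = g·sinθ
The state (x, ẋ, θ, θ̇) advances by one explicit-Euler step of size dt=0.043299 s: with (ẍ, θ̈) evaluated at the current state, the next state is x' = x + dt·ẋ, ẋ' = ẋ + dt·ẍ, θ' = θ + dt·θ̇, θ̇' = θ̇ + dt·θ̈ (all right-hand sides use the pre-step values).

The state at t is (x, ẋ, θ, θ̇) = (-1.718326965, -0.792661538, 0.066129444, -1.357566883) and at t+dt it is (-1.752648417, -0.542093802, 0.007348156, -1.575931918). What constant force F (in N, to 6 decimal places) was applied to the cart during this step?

ẍ = (ẋ'−ẋ)/dt = (-0.542093802−-0.792661538)/0.043299 = 5.786917
θ̈ = (θ̇'−θ̇)/dt = (-1.575931918−-1.357566883)/0.043299 = -5.043189
sinθ=0.066081, cosθ=0.997814
F = (M+m)·ẍ + m·l·cosθ·θ̈ − m·l·sinθ·θ̇² = 11.842492 + -1.767179 − 0.042769 = 10.032545

F = 10.032545 N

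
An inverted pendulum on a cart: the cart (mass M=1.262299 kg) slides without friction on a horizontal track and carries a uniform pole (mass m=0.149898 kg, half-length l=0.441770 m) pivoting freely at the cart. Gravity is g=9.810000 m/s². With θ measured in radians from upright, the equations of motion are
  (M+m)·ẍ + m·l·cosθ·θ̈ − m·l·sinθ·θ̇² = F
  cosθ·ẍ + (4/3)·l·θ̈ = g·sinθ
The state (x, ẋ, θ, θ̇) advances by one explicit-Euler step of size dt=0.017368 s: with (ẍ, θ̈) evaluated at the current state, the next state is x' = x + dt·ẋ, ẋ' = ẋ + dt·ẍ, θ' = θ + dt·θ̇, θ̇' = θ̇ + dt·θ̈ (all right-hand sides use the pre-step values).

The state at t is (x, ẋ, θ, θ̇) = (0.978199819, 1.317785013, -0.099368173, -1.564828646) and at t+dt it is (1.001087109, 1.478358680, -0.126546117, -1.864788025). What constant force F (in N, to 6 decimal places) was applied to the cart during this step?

F = 11.934338 N

ẍ = (ẋ'−ẋ)/dt = (1.478358680−1.317785013)/0.017368 = 9.245375
θ̈ = (θ̇'−θ̇)/dt = (-1.864788025−-1.564828646)/0.017368 = -17.270807
sinθ=-0.099205, cosθ=0.995067
F = (M+m)·ẍ + m·l·cosθ·θ̈ − m·l·sinθ·θ̇² = 13.056290 + -1.138039 − -0.016086 = 11.934338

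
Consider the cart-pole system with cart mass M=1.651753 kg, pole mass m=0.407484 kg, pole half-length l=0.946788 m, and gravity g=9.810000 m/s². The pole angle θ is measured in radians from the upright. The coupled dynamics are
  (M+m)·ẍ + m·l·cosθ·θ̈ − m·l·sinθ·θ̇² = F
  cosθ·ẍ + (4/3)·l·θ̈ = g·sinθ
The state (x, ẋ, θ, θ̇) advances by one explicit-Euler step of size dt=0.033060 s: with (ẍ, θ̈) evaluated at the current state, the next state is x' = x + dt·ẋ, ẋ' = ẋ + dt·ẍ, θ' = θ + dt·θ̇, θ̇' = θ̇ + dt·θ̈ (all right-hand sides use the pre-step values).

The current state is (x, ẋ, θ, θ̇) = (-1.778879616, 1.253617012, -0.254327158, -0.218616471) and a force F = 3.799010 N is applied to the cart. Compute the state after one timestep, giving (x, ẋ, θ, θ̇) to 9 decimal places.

sinθ=-0.251594267, cosθ=0.967832798
temp = (F + m·l·θ̇²·sinθ)/(M+m) = (3.799010 + -0.004639058)/2.059237 = 1.842610123
θ̈ = (g·sinθ − cosθ·temp)/(l·(4/3 − m·cos²θ/(M+m))) = -3.911592667
ẍ = temp − m·l·θ̈·cosθ/(M+m) = 2.551879046
Euler: x'=-1.778879616+0.033060·1.253617012=-1.737435038, ẋ'=1.253617012+0.033060·2.551879046=1.337982133
       θ'=-0.254327158+0.033060·-0.218616471=-0.261554619, θ̇'=-0.218616471+0.033060·-3.911592667=-0.347933725

(-1.737435038, 1.337982133, -0.261554619, -0.347933725)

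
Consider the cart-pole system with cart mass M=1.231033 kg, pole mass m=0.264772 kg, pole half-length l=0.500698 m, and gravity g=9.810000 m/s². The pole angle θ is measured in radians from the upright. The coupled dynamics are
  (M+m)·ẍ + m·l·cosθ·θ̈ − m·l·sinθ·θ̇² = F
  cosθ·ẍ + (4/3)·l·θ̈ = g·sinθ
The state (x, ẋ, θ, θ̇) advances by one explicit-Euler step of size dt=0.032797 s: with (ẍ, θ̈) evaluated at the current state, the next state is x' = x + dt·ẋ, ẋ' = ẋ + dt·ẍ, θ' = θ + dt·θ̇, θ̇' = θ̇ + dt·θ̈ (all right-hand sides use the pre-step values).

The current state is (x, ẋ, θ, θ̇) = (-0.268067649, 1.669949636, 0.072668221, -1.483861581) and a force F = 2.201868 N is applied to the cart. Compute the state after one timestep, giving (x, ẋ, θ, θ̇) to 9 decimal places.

(-0.213298311, 1.722545097, 0.024002013, -1.527446319)

sinθ=0.072604282, cosθ=0.997360827
temp = (F + m·l·θ̇²·sinθ)/(M+m) = (2.201868 + 0.021193219)/1.495805 = 1.486197211
θ̈ = (g·sinθ − cosθ·temp)/(l·(4/3 − m·cos²θ/(M+m))) = -1.328924526
ẍ = temp − m·l·θ̈·cosθ/(M+m) = 1.603666829
Euler: x'=-0.268067649+0.032797·1.669949636=-0.213298311, ẋ'=1.669949636+0.032797·1.603666829=1.722545097
       θ'=0.072668221+0.032797·-1.483861581=0.024002013, θ̇'=-1.483861581+0.032797·-1.328924526=-1.527446319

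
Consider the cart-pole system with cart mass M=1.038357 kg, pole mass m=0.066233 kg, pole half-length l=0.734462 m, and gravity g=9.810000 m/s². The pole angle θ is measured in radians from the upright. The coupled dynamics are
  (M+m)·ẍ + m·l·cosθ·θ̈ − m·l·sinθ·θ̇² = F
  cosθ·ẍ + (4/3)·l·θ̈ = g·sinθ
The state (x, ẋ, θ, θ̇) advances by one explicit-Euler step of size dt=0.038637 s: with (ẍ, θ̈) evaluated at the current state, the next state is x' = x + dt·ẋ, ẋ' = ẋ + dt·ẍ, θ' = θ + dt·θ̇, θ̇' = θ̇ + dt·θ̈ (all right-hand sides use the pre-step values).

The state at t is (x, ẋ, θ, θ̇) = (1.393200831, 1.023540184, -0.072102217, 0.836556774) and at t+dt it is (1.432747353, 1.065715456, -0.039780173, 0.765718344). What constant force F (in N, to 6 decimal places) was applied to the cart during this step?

F = 1.119241 N

ẍ = (ẋ'−ẋ)/dt = (1.065715456−1.023540184)/0.038637 = 1.091577
θ̈ = (θ̇'−θ̇)/dt = (0.765718344−0.836556774)/0.038637 = -1.833435
sinθ=-0.072040, cosθ=0.997402
F = (M+m)·ẍ + m·l·cosθ·θ̈ − m·l·sinθ·θ̇² = 1.205745 + -0.088957 − -0.002452 = 1.119241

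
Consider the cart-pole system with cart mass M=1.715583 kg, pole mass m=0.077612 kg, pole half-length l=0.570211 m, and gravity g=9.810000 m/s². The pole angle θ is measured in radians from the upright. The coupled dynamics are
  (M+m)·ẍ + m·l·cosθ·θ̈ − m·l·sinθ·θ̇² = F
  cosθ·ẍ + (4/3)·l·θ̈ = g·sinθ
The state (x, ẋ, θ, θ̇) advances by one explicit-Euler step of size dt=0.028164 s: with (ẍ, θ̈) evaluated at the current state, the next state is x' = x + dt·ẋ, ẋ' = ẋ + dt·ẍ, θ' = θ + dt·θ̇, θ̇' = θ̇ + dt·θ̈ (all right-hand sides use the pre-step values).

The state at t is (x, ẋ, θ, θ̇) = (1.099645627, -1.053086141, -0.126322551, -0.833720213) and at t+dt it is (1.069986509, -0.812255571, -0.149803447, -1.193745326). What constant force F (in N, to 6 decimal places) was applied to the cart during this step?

ẍ = (ẋ'−ẋ)/dt = (-0.812255571−-1.053086141)/0.028164 = 8.551007
θ̈ = (θ̇'−θ̇)/dt = (-1.193745326−-0.833720213)/0.028164 = -12.783167
sinθ=-0.125987, cosθ=0.992032
F = (M+m)·ẍ + m·l·cosθ·θ̈ − m·l·sinθ·θ̇² = 15.333624 + -0.561214 − -0.003876 = 14.776285

F = 14.776285 N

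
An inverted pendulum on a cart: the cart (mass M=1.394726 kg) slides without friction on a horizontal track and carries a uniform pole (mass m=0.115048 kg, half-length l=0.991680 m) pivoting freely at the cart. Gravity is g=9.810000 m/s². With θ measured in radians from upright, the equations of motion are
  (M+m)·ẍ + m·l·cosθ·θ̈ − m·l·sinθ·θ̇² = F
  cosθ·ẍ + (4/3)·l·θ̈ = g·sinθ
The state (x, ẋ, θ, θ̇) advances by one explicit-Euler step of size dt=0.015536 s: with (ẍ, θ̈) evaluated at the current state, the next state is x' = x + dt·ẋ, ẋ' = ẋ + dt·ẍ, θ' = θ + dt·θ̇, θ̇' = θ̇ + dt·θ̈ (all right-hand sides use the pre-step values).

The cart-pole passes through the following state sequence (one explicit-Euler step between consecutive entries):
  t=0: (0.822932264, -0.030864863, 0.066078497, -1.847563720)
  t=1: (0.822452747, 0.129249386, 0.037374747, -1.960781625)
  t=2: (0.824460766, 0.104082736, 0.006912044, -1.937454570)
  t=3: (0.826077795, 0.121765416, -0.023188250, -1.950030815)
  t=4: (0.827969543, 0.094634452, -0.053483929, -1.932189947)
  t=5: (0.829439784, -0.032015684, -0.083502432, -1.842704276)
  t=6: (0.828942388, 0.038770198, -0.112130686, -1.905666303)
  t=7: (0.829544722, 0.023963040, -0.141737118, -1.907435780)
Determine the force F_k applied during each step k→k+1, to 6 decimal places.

F_0 = 14.704421 N
F_1 = -2.290876 N
F_2 = 1.623073 N
F_3 = -2.495521 N
F_4 = -11.628761 N
F_5 = 6.450458 N
F_6 = -1.405497 N

step 0→1:
  ẍ = (ẋ'−ẋ)/dt = (0.129249386−-0.030864863)/0.015536 = 10.306015
  θ̈ = (θ̇'−θ̇)/dt = (-1.960781625−-1.847563720)/0.015536 = -7.287455
  sinθ=0.066030, cosθ=0.997818
  F = (M+m)·ẍ + m·l·cosθ·θ̈ − m·l·sinθ·θ̇² = 15.559754 + -0.829617 − 0.025715 = 14.704421
step 1→2:
  ẍ = (ẋ'−ẋ)/dt = (0.104082736−0.129249386)/0.015536 = -1.619893
  θ̈ = (θ̇'−θ̇)/dt = (-1.937454570−-1.960781625)/0.015536 = 1.501484
  sinθ=0.037366, cosθ=0.999302
  F = (M+m)·ẍ + m·l·cosθ·θ̈ − m·l·sinθ·θ̇² = -2.445672 + 0.171186 − 0.016390 = -2.290876
step 2→3:
  ẍ = (ẋ'−ẋ)/dt = (0.121765416−0.104082736)/0.015536 = 1.138175
  θ̈ = (θ̇'−θ̇)/dt = (-1.950030815−-1.937454570)/0.015536 = -0.809491
  sinθ=0.006912, cosθ=0.999976
  F = (M+m)·ẍ + m·l·cosθ·θ̈ − m·l·sinθ·θ̇² = 1.718386 + -0.092353 − 0.002960 = 1.623073
step 3→4:
  ẍ = (ẋ'−ẋ)/dt = (0.094634452−0.121765416)/0.015536 = -1.746329
  θ̈ = (θ̇'−θ̇)/dt = (-1.932189947−-1.950030815)/0.015536 = 1.148357
  sinθ=-0.023186, cosθ=0.999731
  F = (M+m)·ẍ + m·l·cosθ·θ̈ − m·l·sinθ·θ̇² = -2.636562 + 0.130982 − -0.010059 = -2.495521
step 4→5:
  ẍ = (ẋ'−ẋ)/dt = (-0.032015684−0.094634452)/0.015536 = -8.152043
  θ̈ = (θ̇'−θ̇)/dt = (-1.842704276−-1.932189947)/0.015536 = 5.759891
  sinθ=-0.053458, cosθ=0.998570
  F = (M+m)·ẍ + m·l·cosθ·θ̈ − m·l·sinθ·θ̇² = -12.307742 + 0.656211 − -0.022770 = -11.628761
step 5→6:
  ẍ = (ẋ'−ẋ)/dt = (0.038770198−-0.032015684)/0.015536 = 4.556249
  θ̈ = (θ̇'−θ̇)/dt = (-1.905666303−-1.842704276)/0.015536 = -4.052654
  sinθ=-0.083405, cosθ=0.996516
  F = (M+m)·ẍ + m·l·cosθ·θ̈ − m·l·sinθ·θ̇² = 6.878906 + -0.460759 − -0.032311 = 6.450458
step 6→7:
  ẍ = (ẋ'−ẋ)/dt = (0.023963040−0.038770198)/0.015536 = -0.953087
  θ̈ = (θ̇'−θ̇)/dt = (-1.907435780−-1.905666303)/0.015536 = -0.113895
  sinθ=-0.111896, cosθ=0.993720
  F = (M+m)·ẍ + m·l·cosθ·θ̈ − m·l·sinθ·θ̇² = -1.438946 + -0.012913 − -0.046362 = -1.405497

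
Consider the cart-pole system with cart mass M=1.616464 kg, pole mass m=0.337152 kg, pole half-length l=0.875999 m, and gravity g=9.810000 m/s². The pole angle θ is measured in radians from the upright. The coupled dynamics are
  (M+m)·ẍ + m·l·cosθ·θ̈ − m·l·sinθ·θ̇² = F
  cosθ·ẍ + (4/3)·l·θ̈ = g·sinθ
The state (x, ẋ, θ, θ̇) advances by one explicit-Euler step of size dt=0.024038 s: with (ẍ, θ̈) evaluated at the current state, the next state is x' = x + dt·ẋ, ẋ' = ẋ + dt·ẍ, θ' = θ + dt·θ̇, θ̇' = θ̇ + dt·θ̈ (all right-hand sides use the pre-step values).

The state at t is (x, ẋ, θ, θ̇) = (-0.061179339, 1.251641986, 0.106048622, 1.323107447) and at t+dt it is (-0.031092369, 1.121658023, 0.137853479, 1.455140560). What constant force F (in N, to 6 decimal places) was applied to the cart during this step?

ẍ = (ẋ'−ẋ)/dt = (1.121658023−1.251641986)/0.024038 = -5.407437
θ̈ = (θ̇'−θ̇)/dt = (1.455140560−1.323107447)/0.024038 = 5.492683
sinθ=0.105850, cosθ=0.994382
F = (M+m)·ẍ + m·l·cosθ·θ̈ − m·l·sinθ·θ̇² = -10.564055 + 1.613122 − 0.054728 = -9.005661

F = -9.005661 N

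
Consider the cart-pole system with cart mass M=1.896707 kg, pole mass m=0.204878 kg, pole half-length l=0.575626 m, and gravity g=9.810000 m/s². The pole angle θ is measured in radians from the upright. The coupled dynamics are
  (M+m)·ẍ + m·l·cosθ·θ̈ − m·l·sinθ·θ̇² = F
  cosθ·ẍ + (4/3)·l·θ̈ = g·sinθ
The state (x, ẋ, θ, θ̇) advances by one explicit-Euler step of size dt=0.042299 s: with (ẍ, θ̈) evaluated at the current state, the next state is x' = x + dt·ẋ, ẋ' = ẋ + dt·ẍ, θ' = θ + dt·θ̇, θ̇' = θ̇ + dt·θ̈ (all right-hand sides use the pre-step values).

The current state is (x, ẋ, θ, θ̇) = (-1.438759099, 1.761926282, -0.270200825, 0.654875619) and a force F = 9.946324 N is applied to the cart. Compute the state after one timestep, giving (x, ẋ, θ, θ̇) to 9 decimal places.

(-1.364231379, 1.984784063, -0.242500241, 0.230728768)

sinθ=-0.266924981, cosθ=0.963717311
temp = (F + m·l·θ̇²·sinθ)/(M+m) = (9.946324 + -0.013500274)/2.101585 = 4.726348792
θ̈ = (g·sinθ − cosθ·temp)/(l·(4/3 − m·cos²θ/(M+m))) = -10.027349379
ẍ = temp − m·l·θ̈·cosθ/(M+m) = 5.268630025
Euler: x'=-1.438759099+0.042299·1.761926282=-1.364231379, ẋ'=1.761926282+0.042299·5.268630025=1.984784063
       θ'=-0.270200825+0.042299·0.654875619=-0.242500241, θ̇'=0.654875619+0.042299·-10.027349379=0.230728768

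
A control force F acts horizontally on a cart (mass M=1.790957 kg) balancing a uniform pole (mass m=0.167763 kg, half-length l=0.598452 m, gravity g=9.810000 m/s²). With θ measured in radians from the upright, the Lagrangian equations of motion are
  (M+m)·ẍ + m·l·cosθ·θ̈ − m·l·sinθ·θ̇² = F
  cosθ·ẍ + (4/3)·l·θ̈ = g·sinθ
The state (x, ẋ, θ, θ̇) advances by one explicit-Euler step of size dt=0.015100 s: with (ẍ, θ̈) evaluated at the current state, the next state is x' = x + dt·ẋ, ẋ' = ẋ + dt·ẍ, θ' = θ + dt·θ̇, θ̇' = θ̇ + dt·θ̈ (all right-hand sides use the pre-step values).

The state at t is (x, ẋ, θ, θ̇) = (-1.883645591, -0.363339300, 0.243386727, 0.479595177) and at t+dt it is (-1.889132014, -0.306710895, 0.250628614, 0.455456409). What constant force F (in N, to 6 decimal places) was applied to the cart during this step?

F = 7.184311 N

ẍ = (ẋ'−ẋ)/dt = (-0.306710895−-0.363339300)/0.015100 = 3.750226
θ̈ = (θ̇'−θ̇)/dt = (0.455456409−0.479595177)/0.015100 = -1.598594
sinθ=0.240991, cosθ=0.970527
F = (M+m)·ẍ + m·l·cosθ·θ̈ − m·l·sinθ·θ̇² = 7.345642 + -0.155766 − 0.005565 = 7.184311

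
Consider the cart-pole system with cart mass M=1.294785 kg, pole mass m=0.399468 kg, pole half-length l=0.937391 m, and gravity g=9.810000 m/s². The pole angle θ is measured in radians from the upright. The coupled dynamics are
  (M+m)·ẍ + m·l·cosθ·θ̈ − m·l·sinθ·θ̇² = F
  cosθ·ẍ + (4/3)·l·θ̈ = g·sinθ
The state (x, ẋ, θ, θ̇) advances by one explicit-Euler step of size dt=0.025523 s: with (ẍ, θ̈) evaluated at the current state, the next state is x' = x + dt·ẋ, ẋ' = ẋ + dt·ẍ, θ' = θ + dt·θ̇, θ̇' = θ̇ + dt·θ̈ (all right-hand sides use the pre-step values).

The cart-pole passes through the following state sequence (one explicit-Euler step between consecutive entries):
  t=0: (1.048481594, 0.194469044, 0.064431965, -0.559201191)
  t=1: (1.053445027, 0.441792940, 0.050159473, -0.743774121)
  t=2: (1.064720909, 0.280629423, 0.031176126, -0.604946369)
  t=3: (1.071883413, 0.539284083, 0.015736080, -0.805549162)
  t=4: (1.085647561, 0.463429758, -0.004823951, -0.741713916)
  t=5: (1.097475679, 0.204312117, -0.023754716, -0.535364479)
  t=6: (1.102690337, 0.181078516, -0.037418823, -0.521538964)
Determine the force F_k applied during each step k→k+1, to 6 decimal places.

step 0→1:
  ẍ = (ẋ'−ẋ)/dt = (0.441792940−0.194469044)/0.025523 = 9.690236
  θ̈ = (θ̇'−θ̇)/dt = (-0.743774121−-0.559201191)/0.025523 = -7.231631
  sinθ=0.064387, cosθ=0.997925
  F = (M+m)·ẍ + m·l·cosθ·θ̈ − m·l·sinθ·θ̇² = 16.417712 + -2.702321 − 0.007539 = 13.707851
step 1→2:
  ẍ = (ẋ'−ẋ)/dt = (0.280629423−0.441792940)/0.025523 = -6.314443
  θ̈ = (θ̇'−θ̇)/dt = (-0.604946369−-0.743774121)/0.025523 = 5.439319
  sinθ=0.050138, cosθ=0.998742
  F = (M+m)·ẍ + m·l·cosθ·θ̈ − m·l·sinθ·θ̇² = -10.698263 + 2.034233 − 0.010386 = -8.674416
step 2→3:
  ẍ = (ẋ'−ẋ)/dt = (0.539284083−0.280629423)/0.025523 = 10.134179
  θ̈ = (θ̇'−θ̇)/dt = (-0.805549162−-0.604946369)/0.025523 = -7.859687
  sinθ=0.031171, cosθ=0.999514
  F = (M+m)·ẍ + m·l·cosθ·θ̈ − m·l·sinθ·θ̇² = 17.169864 + -2.941690 − 0.004272 = 14.223902
step 3→4:
  ẍ = (ẋ'−ẋ)/dt = (0.463429758−0.539284083)/0.025523 = -2.971999
  θ̈ = (θ̇'−θ̇)/dt = (-0.741713916−-0.805549162)/0.025523 = 2.501087
  sinθ=0.015735, cosθ=0.999876
  F = (M+m)·ẍ + m·l·cosθ·θ̈ − m·l·sinθ·θ̇² = -5.035318 + 0.936435 − 0.003824 = -4.102706
step 4→5:
  ẍ = (ẋ'−ẋ)/dt = (0.204312117−0.463429758)/0.025523 = -10.152319
  θ̈ = (θ̇'−θ̇)/dt = (-0.535364479−-0.741713916)/0.025523 = 8.084843
  sinθ=-0.004824, cosθ=0.999988
  F = (M+m)·ẍ + m·l·cosθ·θ̈ − m·l·sinθ·θ̇² = -17.200597 + 3.027396 − -0.000994 = -14.172207
step 5→6:
  ẍ = (ẋ'−ẋ)/dt = (0.181078516−0.204312117)/0.025523 = -0.910301
  θ̈ = (θ̇'−θ̇)/dt = (-0.521538964−-0.535364479)/0.025523 = 0.541688
  sinθ=-0.023752, cosθ=0.999718
  F = (M+m)·ẍ + m·l·cosθ·θ̈ − m·l·sinθ·θ̇² = -1.542279 + 0.202782 − -0.002549 = -1.336948

F_0 = 13.707851 N
F_1 = -8.674416 N
F_2 = 14.223902 N
F_3 = -4.102706 N
F_4 = -14.172207 N
F_5 = -1.336948 N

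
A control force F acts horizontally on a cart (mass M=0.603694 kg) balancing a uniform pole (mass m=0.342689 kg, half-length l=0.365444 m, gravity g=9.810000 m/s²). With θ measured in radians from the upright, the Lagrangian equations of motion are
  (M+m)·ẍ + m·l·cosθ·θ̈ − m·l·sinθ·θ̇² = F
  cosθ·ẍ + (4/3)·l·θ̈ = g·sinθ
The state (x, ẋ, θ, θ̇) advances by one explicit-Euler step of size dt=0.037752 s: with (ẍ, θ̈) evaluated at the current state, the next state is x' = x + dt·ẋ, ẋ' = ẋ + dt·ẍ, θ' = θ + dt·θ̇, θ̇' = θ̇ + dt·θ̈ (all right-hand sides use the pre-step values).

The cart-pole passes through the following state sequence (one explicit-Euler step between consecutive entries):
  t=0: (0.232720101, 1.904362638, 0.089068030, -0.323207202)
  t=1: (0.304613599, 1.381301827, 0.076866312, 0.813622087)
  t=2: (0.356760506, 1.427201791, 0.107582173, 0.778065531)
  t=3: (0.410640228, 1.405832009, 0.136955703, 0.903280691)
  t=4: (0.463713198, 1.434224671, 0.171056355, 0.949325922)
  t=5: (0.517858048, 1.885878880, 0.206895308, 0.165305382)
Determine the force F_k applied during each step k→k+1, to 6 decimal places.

F_0 = -9.357249 N
F_1 = 1.026671 N
F_2 = -0.130876 N
F_3 = 0.849123 N
F_4 = 8.740194 N

step 0→1:
  ẍ = (ẋ'−ẋ)/dt = (1.381301827−1.904362638)/0.037752 = -13.855181
  θ̈ = (θ̇'−θ̇)/dt = (0.813622087−-0.323207202)/0.037752 = 30.113088
  sinθ=0.088950, cosθ=0.996036
  F = (M+m)·ẍ + m·l·cosθ·θ̈ − m·l·sinθ·θ̇² = -13.112308 + 3.756223 − 0.001164 = -9.357249
step 1→2:
  ẍ = (ẋ'−ẋ)/dt = (1.427201791−1.381301827)/0.037752 = 1.215829
  θ̈ = (θ̇'−θ̇)/dt = (0.778065531−0.813622087)/0.037752 = -0.941846
  sinθ=0.076791, cosθ=0.997047
  F = (M+m)·ẍ + m·l·cosθ·θ̈ − m·l·sinθ·θ̇² = 1.150640 + -0.117602 − 0.006366 = 1.026671
step 2→3:
  ẍ = (ẋ'−ẋ)/dt = (1.405832009−1.427201791)/0.037752 = -0.566057
  θ̈ = (θ̇'−θ̇)/dt = (0.903280691−0.778065531)/0.037752 = 3.316782
  sinθ=0.107375, cosθ=0.994219
  F = (M+m)·ẍ + m·l·cosθ·θ̈ − m·l·sinθ·θ̇² = -0.535707 + 0.412971 − 0.008141 = -0.130876
step 3→4:
  ẍ = (ẋ'−ẋ)/dt = (1.434224671−1.405832009)/0.037752 = 0.752084
  θ̈ = (θ̇'−θ̇)/dt = (0.949325922−0.903280691)/0.037752 = 1.219677
  sinθ=0.136528, cosθ=0.990636
  F = (M+m)·ẍ + m·l·cosθ·θ̈ − m·l·sinθ·θ̇² = 0.711759 + 0.151314 − 0.013950 = 0.849123
step 4→5:
  ẍ = (ẋ'−ẋ)/dt = (1.885878880−1.434224671)/0.037752 = 11.963716
  θ̈ = (θ̇'−θ̇)/dt = (0.165305382−0.949325922)/0.037752 = -20.767656
  sinθ=0.170223, cosθ=0.985406
  F = (M+m)·ẍ + m·l·cosθ·θ̈ − m·l·sinθ·θ̇² = 11.322258 + -2.562852 − 0.019212 = 8.740194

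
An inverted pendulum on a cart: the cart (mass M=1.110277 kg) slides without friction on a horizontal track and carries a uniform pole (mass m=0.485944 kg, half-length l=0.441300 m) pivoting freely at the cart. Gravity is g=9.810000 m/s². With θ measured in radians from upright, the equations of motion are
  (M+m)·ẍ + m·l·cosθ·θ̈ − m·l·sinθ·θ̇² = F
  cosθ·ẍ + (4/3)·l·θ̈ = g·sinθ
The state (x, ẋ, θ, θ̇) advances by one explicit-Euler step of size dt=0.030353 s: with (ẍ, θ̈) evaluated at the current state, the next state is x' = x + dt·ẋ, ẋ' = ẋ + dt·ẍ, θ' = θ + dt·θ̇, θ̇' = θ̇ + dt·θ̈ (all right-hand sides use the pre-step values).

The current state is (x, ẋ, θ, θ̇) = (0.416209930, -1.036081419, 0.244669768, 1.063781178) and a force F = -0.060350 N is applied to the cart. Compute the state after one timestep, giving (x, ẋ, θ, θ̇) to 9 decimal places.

(0.384761751, -1.056472087, 0.276958718, 1.219988288)

sinθ=0.242235941, cosθ=0.970217372
temp = (F + m·l·θ̇²·sinθ)/(M+m) = (-0.060350 + 0.058784569)/1.596221 = -0.000980711
θ̈ = (g·sinθ − cosθ·temp)/(l·(4/3 − m·cos²θ/(M+m))) = 5.146348311
ẍ = temp − m·l·θ̈·cosθ/(M+m) = -0.671784264
Euler: x'=0.416209930+0.030353·-1.036081419=0.384761751, ẋ'=-1.036081419+0.030353·-0.671784264=-1.056472087
       θ'=0.244669768+0.030353·1.063781178=0.276958718, θ̇'=1.063781178+0.030353·5.146348311=1.219988288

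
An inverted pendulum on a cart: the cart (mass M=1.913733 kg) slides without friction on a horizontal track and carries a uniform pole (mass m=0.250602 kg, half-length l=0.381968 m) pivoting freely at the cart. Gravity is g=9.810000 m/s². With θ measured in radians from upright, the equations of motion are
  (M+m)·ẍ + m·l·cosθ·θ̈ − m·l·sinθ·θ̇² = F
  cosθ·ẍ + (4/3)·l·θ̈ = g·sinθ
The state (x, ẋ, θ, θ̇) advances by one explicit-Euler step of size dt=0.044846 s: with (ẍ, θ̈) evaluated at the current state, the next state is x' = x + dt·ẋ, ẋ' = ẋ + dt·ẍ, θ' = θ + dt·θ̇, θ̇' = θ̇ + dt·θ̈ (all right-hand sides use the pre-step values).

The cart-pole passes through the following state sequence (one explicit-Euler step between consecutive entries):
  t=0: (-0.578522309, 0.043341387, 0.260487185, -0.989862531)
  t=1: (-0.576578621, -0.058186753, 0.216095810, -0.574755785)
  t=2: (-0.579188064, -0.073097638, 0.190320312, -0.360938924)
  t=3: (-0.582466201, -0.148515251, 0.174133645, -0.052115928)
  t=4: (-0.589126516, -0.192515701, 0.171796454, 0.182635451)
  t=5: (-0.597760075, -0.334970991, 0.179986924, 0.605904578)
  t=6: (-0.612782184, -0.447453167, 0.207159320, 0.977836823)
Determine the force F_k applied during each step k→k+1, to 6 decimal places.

F_0 = -4.067918 N
F_1 = -0.280633 N
F_2 = -2.994858 N
F_3 = -1.630083 N
F_4 = -5.985500 N
F_5 = -4.653799 N

step 0→1:
  ẍ = (ẋ'−ẋ)/dt = (-0.058186753−0.043341387)/0.044846 = -2.263929
  θ̈ = (θ̇'−θ̇)/dt = (-0.574755785−-0.989862531)/0.044846 = 9.256271
  sinθ=0.257551, cosθ=0.966265
  F = (M+m)·ẍ + m·l·cosθ·θ̈ − m·l·sinθ·θ̇² = -4.899900 + 0.856138 − 0.024156 = -4.067918
step 1→2:
  ẍ = (ẋ'−ẋ)/dt = (-0.073097638−-0.058186753)/0.044846 = -0.332491
  θ̈ = (θ̇'−θ̇)/dt = (-0.360938924−-0.574755785)/0.044846 = 4.767802
  sinθ=0.214418, cosθ=0.976742
  F = (M+m)·ẍ + m·l·cosθ·θ̈ − m·l·sinθ·θ̇² = -0.719622 + 0.445769 − 0.006780 = -0.280633
step 2→3:
  ẍ = (ẋ'−ẋ)/dt = (-0.148515251−-0.073097638)/0.044846 = -1.681702
  θ̈ = (θ̇'−θ̇)/dt = (-0.052115928−-0.360938924)/0.044846 = 6.886300
  sinθ=0.189173, cosθ=0.981944
  F = (M+m)·ẍ + m·l·cosθ·θ̈ − m·l·sinθ·θ̇² = -3.639767 + 0.647268 − 0.002359 = -2.994858
step 3→4:
  ẍ = (ẋ'−ẋ)/dt = (-0.192515701−-0.148515251)/0.044846 = -0.981145
  θ̈ = (θ̇'−θ̇)/dt = (0.182635451−-0.052115928)/0.044846 = 5.234611
  sinθ=0.173255, cosθ=0.984877
  F = (M+m)·ẍ + m·l·cosθ·θ̈ − m·l·sinθ·θ̇² = -2.123527 + 0.493490 − 0.000045 = -1.630083
step 4→5:
  ẍ = (ẋ'−ẋ)/dt = (-0.334970991−-0.192515701)/0.044846 = -3.176544
  θ̈ = (θ̇'−θ̇)/dt = (0.605904578−0.182635451)/0.044846 = 9.438281
  sinθ=0.170953, cosθ=0.985279
  F = (M+m)·ẍ + m·l·cosθ·θ̈ − m·l·sinθ·θ̇² = -6.875105 + 0.890151 − 0.000546 = -5.985500
step 5→6:
  ẍ = (ẋ'−ẋ)/dt = (-0.447453167−-0.334970991)/0.044846 = -2.508187
  θ̈ = (θ̇'−θ̇)/dt = (0.977836823−0.605904578)/0.044846 = 8.293543
  sinθ=0.179017, cosθ=0.983846
  F = (M+m)·ẍ + m·l·cosθ·θ̈ − m·l·sinθ·θ̇² = -5.428558 + 0.781050 − 0.006291 = -4.653799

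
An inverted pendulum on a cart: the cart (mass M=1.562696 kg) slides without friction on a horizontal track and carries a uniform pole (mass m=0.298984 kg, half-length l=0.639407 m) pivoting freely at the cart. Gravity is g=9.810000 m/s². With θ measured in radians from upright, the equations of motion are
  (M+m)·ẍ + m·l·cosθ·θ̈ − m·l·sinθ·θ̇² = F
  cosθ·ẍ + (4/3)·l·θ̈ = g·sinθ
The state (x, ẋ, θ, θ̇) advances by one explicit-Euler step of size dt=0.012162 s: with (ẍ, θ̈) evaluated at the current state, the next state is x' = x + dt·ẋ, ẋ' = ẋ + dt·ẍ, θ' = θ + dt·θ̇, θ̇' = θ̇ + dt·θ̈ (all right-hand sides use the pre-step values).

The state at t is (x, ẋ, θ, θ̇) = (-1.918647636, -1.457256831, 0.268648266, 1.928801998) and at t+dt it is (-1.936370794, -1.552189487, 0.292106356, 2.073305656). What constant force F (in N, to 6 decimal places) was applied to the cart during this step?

F = -12.530497 N

ẍ = (ẋ'−ẋ)/dt = (-1.552189487−-1.457256831)/0.012162 = -7.805678
θ̈ = (θ̇'−θ̇)/dt = (2.073305656−1.928801998)/0.012162 = 11.881570
sinθ=0.265428, cosθ=0.964131
F = (M+m)·ẍ + m·l·cosθ·θ̈ − m·l·sinθ·θ̇² = -14.531675 + 2.189954 − 0.188777 = -12.530497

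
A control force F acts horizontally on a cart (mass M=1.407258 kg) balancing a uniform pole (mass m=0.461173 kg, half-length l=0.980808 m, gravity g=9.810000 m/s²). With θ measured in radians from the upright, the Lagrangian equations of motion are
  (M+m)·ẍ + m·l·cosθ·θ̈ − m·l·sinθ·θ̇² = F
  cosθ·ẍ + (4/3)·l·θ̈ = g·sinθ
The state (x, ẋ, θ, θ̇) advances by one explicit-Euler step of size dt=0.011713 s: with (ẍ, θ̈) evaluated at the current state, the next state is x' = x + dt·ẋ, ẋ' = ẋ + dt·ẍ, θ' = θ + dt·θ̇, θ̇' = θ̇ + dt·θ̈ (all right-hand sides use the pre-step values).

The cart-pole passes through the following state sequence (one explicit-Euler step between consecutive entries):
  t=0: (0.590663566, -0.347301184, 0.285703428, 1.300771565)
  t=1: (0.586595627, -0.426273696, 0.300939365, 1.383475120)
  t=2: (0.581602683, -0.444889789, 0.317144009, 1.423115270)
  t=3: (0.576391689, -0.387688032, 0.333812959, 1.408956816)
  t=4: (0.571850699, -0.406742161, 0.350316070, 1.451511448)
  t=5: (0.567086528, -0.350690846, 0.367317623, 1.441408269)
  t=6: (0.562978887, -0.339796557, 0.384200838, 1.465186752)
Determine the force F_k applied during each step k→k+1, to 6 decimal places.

step 0→1:
  ẍ = (ẋ'−ẋ)/dt = (-0.426273696−-0.347301184)/0.011713 = -6.742296
  θ̈ = (θ̇'−θ̇)/dt = (1.383475120−1.300771565)/0.011713 = 7.060835
  sinθ=0.281832, cosθ=0.959464
  F = (M+m)·ẍ + m·l·cosθ·θ̈ − m·l·sinθ·θ̇² = -12.597515 + 3.064308 − 0.215695 = -9.748902
step 1→2:
  ẍ = (ẋ'−ẋ)/dt = (-0.444889789−-0.426273696)/0.011713 = -1.589353
  θ̈ = (θ̇'−θ̇)/dt = (1.423115270−1.383475120)/0.011713 = 3.384287
  sinθ=0.296417, cosθ=0.955058
  F = (M+m)·ẍ + m·l·cosθ·θ̈ − m·l·sinθ·θ̇² = -2.969597 + 1.461992 − 0.256622 = -1.764227
step 2→3:
  ẍ = (ẋ'−ẋ)/dt = (-0.387688032−-0.444889789)/0.011713 = 4.883613
  θ̈ = (θ̇'−θ̇)/dt = (1.408956816−1.423115270)/0.011713 = -1.208781
  sinθ=0.311854, cosθ=0.950130
  F = (M+m)·ẍ + m·l·cosθ·θ̈ − m·l·sinθ·θ̇² = 9.124694 + -0.519492 − 0.285680 = 8.319522
step 3→4:
  ẍ = (ẋ'−ẋ)/dt = (-0.406742161−-0.387688032)/0.011713 = -1.626750
  θ̈ = (θ̇'−θ̇)/dt = (1.451511448−1.408956816)/0.011713 = 3.633111
  sinθ=0.327648, cosθ=0.944800
  F = (M+m)·ẍ + m·l·cosθ·θ̈ − m·l·sinθ·θ̇² = -3.039471 + 1.552624 − 0.294205 = -1.781052
step 4→5:
  ẍ = (ẋ'−ẋ)/dt = (-0.350690846−-0.406742161)/0.011713 = 4.785394
  θ̈ = (θ̇'−θ̇)/dt = (1.441408269−1.451511448)/0.011713 = -0.862561
  sinθ=0.343195, cosθ=0.939264
  F = (M+m)·ẍ + m·l·cosθ·θ̈ − m·l·sinθ·θ̇² = 8.941178 + -0.366459 − 0.327061 = 8.247657
step 5→6:
  ẍ = (ẋ'−ẋ)/dt = (-0.339796557−-0.350690846)/0.011713 = 0.930102
  θ̈ = (θ̇'−θ̇)/dt = (1.465186752−1.441408269)/0.011713 = 2.030093
  sinθ=0.359113, cosθ=0.933294
  F = (M+m)·ẍ + m·l·cosθ·θ̈ − m·l·sinθ·θ̇² = 1.737832 + 0.857003 − 0.337484 = 2.257351

F_0 = -9.748902 N
F_1 = -1.764227 N
F_2 = 8.319522 N
F_3 = -1.781052 N
F_4 = 8.247657 N
F_5 = 2.257351 N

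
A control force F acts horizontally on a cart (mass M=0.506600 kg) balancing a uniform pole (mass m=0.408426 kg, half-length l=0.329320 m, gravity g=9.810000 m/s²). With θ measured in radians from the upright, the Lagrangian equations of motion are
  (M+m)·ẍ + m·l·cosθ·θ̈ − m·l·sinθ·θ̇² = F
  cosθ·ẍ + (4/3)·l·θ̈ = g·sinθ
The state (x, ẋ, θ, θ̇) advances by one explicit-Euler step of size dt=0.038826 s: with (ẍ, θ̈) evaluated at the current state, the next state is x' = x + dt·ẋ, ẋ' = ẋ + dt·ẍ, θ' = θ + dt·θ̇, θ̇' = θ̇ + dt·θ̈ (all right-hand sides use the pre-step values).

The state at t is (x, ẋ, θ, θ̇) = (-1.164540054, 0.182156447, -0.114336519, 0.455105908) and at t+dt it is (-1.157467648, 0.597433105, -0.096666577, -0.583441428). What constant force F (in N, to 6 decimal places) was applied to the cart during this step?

F = 6.215856 N

ẍ = (ẋ'−ẋ)/dt = (0.597433105−0.182156447)/0.038826 = 10.695839
θ̈ = (θ̇'−θ̇)/dt = (-0.583441428−0.455105908)/0.038826 = -26.748759
sinθ=-0.114088, cosθ=0.993471
F = (M+m)·ẍ + m·l·cosθ·θ̈ − m·l·sinθ·θ̇² = 9.786971 + -3.574293 − -0.003178 = 6.215856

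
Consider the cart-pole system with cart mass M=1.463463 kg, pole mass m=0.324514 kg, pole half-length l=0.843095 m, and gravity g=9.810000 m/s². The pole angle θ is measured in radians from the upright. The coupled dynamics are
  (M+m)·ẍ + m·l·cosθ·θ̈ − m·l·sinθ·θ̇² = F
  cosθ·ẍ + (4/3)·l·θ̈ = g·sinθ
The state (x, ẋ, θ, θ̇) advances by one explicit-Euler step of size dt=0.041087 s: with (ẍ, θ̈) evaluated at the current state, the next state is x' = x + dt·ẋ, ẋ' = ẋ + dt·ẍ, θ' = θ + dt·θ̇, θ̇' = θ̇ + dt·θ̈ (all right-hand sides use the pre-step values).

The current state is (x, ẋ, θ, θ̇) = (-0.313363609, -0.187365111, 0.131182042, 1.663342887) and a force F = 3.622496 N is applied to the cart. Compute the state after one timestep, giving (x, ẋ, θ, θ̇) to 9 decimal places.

(-0.321061879, -0.096851217, 0.199523811, 1.630416858)

sinθ=0.130806120, cosθ=0.991407968
temp = (F + m·l·θ̇²·sinθ)/(M+m) = (3.622496 + 0.099015135)/1.787977 = 2.081408841
θ̈ = (g·sinθ − cosθ·temp)/(l·(4/3 − m·cos²θ/(M+m))) = -0.801373414
ẍ = temp − m·l·θ̈·cosθ/(M+m) = 2.202981344
Euler: x'=-0.313363609+0.041087·-0.187365111=-0.321061879, ẋ'=-0.187365111+0.041087·2.202981344=-0.096851217
       θ'=0.131182042+0.041087·1.663342887=0.199523811, θ̇'=1.663342887+0.041087·-0.801373414=1.630416858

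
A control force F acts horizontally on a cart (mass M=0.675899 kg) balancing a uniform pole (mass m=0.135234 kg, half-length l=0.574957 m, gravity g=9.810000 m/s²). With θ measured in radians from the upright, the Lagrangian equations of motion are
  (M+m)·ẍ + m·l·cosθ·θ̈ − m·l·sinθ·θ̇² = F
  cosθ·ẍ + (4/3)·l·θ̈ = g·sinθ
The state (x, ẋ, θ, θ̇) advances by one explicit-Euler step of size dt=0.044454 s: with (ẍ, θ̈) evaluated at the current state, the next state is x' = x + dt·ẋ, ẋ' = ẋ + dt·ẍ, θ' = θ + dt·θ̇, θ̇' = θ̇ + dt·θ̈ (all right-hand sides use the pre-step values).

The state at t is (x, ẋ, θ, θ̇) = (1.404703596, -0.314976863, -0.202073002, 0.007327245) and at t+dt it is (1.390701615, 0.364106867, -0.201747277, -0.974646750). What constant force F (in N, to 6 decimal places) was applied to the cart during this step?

ẍ = (ẋ'−ẋ)/dt = (0.364106867−-0.314976863)/0.044454 = 15.276100
θ̈ = (θ̇'−θ̇)/dt = (-0.974646750−0.007327245)/0.044454 = -22.089666
sinθ=-0.200701, cosθ=0.979653
F = (M+m)·ẍ + m·l·cosθ·θ̈ − m·l·sinθ·θ̇² = 12.390948 + -1.682606 − -0.000001 = 10.708343

F = 10.708343 N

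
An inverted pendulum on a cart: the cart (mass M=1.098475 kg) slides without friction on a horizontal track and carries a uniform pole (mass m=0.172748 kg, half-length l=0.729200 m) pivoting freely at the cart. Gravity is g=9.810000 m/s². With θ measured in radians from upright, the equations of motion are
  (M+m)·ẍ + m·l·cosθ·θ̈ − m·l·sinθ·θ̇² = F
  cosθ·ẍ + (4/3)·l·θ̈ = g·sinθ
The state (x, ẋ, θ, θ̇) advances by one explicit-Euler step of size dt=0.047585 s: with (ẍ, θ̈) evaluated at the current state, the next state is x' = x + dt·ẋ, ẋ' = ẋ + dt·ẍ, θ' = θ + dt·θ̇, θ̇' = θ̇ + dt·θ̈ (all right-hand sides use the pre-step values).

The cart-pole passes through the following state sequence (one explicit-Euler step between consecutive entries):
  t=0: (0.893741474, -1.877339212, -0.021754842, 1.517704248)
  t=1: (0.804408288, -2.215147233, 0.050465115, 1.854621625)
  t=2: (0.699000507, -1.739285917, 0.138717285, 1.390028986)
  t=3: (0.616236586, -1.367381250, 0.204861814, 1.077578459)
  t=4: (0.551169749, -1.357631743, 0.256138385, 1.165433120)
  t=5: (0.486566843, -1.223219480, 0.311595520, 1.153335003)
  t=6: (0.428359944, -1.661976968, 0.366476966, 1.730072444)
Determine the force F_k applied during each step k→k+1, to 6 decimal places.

step 0→1:
  ẍ = (ẋ'−ẋ)/dt = (-2.215147233−-1.877339212)/0.047585 = -7.099044
  θ̈ = (θ̇'−θ̇)/dt = (1.854621625−1.517704248)/0.047585 = 7.080327
  sinθ=-0.021753, cosθ=0.999763
  F = (M+m)·ẍ + m·l·cosθ·θ̈ − m·l·sinθ·θ̇² = -9.024468 + 0.891683 − -0.006312 = -8.126474
step 1→2:
  ẍ = (ẋ'−ẋ)/dt = (-1.739285917−-2.215147233)/0.047585 = 10.000238
  θ̈ = (θ̇'−θ̇)/dt = (1.390028986−1.854621625)/0.047585 = -9.763426
  sinθ=0.050444, cosθ=0.998727
  F = (M+m)·ẍ + m·l·cosθ·θ̈ − m·l·sinθ·θ̇² = 12.712532 + -1.228312 − 0.021856 = 11.462364
step 2→3:
  ẍ = (ẋ'−ẋ)/dt = (-1.367381250−-1.739285917)/0.047585 = 7.815586
  θ̈ = (θ̇'−θ̇)/dt = (1.077578459−1.390028986)/0.047585 = -6.566156
  sinθ=0.138273, cosθ=0.990394
  F = (M+m)·ẍ + m·l·cosθ·θ̈ − m·l·sinθ·θ̇² = 9.935353 + -0.819179 − 0.033655 = 9.082519
step 3→4:
  ẍ = (ẋ'−ẋ)/dt = (-1.357631743−-1.367381250)/0.047585 = 0.204886
  θ̈ = (θ̇'−θ̇)/dt = (1.165433120−1.077578459)/0.047585 = 1.846268
  sinθ=0.203432, cosθ=0.979089
  F = (M+m)·ẍ + m·l·cosθ·θ̈ − m·l·sinθ·θ̇² = 0.260456 + 0.227707 − 0.029756 = 0.458407
step 4→5:
  ẍ = (ẋ'−ẋ)/dt = (-1.223219480−-1.357631743)/0.047585 = 2.824677
  θ̈ = (θ̇'−θ̇)/dt = (1.153335003−1.165433120)/0.047585 = -0.254242
  sinθ=0.253347, cosθ=0.967376
  F = (M+m)·ẍ + m·l·cosθ·θ̈ − m·l·sinθ·θ̇² = 3.590795 + -0.030982 − 0.043346 = 3.516467
step 5→6:
  ẍ = (ẋ'−ẋ)/dt = (-1.661976968−-1.223219480)/0.047585 = -9.220500
  θ̈ = (θ̇'−θ̇)/dt = (1.730072444−1.153335003)/0.047585 = 12.120152
  sinθ=0.306578, cosθ=0.951846
  F = (M+m)·ẍ + m·l·cosθ·θ̈ − m·l·sinθ·θ̇² = -11.721312 + 1.453230 − 0.051370 = -10.319452

F_0 = -8.126474 N
F_1 = 11.462364 N
F_2 = 9.082519 N
F_3 = 0.458407 N
F_4 = 3.516467 N
F_5 = -10.319452 N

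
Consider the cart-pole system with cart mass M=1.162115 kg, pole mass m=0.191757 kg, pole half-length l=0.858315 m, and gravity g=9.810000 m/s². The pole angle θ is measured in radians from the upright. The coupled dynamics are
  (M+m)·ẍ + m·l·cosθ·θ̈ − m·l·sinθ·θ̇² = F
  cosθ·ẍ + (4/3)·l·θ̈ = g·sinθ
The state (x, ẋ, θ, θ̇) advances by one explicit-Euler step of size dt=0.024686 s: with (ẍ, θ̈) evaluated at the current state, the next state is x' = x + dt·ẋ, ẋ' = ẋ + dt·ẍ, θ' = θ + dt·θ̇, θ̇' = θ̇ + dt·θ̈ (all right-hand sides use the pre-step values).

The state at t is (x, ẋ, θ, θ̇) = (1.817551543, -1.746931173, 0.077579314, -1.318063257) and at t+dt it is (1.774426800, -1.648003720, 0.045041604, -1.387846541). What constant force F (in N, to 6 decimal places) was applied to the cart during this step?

F = 4.939525 N

ẍ = (ẋ'−ẋ)/dt = (-1.648003720−-1.746931173)/0.024686 = 4.007431
θ̈ = (θ̇'−θ̇)/dt = (-1.387846541−-1.318063257)/0.024686 = -2.826836
sinθ=0.077502, cosθ=0.996992
F = (M+m)·ẍ + m·l·cosθ·θ̈ − m·l·sinθ·θ̇² = 5.425549 + -0.463864 − 0.022161 = 4.939525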